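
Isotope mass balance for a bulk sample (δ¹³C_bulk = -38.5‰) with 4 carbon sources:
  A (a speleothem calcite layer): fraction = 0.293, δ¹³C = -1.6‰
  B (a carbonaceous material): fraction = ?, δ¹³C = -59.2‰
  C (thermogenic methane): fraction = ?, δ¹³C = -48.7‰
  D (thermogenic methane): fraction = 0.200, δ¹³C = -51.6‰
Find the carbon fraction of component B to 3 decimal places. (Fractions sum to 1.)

Let f_B and f_C be the unknown fractions; fractions sum to 1 so f_B + f_C = 0.507.
Mass balance: Σ fᵢ·δᵢ = δ_bulk ⇒ f_B·(-59.2) + f_C·(-48.7) = -38.5 − (-10.789) = -27.711
Substitute f_C = 0.507 − f_B:
f_B·(-59.2 − -48.7) = -27.711 − 0.507×(-48.7) = -3.020
f_B = -3.020 / -10.5 = 0.2876

0.288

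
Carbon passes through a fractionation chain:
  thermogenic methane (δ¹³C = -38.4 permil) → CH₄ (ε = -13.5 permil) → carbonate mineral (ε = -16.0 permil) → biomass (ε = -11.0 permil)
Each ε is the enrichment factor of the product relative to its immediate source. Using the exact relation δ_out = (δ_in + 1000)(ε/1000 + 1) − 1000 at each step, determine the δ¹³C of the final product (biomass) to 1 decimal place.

-76.8 permil

step 1: δ = (-38.40 + 1000)·(-13.5/1000 + 1) − 1000 = -51.38 permil
step 2: δ = (-51.38 + 1000)·(-16.0/1000 + 1) − 1000 = -66.56 permil
step 3: δ = (-66.56 + 1000)·(-11.0/1000 + 1) − 1000 = -76.83 permil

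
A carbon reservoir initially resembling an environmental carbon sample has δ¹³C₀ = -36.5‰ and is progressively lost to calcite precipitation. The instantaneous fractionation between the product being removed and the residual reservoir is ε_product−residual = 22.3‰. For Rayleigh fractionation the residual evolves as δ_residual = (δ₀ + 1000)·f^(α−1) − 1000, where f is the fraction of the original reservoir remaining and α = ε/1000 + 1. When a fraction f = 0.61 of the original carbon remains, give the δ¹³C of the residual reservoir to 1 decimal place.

Rayleigh residual: δ_res = (δ₀ + 1000)·f^(α−1) − 1000
α = ε/1000 + 1 = 1.02230, so α − 1 = 0.02230
f^(α−1) = 0.61^(0.02230) = 0.989038
δ_res = (-36.5 + 1000) × 0.989038 − 1000 = 952.938 − 1000 = -47.06‰

-47.1‰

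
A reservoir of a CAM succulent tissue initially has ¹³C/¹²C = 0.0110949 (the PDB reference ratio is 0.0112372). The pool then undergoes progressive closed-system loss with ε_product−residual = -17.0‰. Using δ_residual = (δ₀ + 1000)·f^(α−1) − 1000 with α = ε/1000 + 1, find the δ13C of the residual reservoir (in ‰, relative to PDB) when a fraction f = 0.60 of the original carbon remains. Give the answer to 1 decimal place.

-4.1‰

δ₀ = (0.0110949/0.0112372 − 1)×1000 = (0.987337 − 1)×1000 = -12.663‰
α − 1 = ε/1000 = -0.0170
f^(α−1) = 0.60^(-0.0170) = 1.008722
δ_res = (-12.663 + 1000) × 1.008722 − 1000 = 995.948 − 1000 = -4.05‰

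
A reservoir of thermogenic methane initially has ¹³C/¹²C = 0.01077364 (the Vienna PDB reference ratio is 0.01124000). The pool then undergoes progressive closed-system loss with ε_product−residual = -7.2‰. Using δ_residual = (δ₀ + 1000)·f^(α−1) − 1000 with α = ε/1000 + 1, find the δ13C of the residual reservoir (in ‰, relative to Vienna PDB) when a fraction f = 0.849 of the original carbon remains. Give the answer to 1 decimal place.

δ₀ = (0.01077364/0.01124000 − 1)×1000 = (0.958509 − 1)×1000 = -41.491‰
α − 1 = ε/1000 = -0.0072
f^(α−1) = 0.849^(-0.0072) = 1.001179
δ_res = (-41.491 + 1000) × 1.001179 − 1000 = 959.639 − 1000 = -40.36‰

-40.4‰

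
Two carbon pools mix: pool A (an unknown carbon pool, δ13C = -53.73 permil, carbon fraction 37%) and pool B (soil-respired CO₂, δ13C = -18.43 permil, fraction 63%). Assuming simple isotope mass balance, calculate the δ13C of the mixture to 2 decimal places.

δ_mix = f_A·δ_A + f_B·δ_B
δ_mix = 0.37 × (-53.73) + 0.63 × (-18.43)
δ_mix = -19.880 + -11.611 = -31.491 permil

-31.49 permil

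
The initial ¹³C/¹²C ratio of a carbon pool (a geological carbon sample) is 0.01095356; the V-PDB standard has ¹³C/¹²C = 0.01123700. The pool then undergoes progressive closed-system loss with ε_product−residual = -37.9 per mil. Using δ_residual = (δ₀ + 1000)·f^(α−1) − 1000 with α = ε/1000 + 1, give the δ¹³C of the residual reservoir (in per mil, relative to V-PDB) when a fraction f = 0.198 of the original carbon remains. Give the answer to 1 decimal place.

δ₀ = (0.01095356/0.01123700 − 1)×1000 = (0.974776 − 1)×1000 = -25.224 per mil
α − 1 = ε/1000 = -0.0379
f^(α−1) = 0.198^(-0.0379) = 1.063301
δ_res = (-25.224 + 1000) × 1.063301 − 1000 = 1036.481 − 1000 = 36.48 per mil

36.5 per mil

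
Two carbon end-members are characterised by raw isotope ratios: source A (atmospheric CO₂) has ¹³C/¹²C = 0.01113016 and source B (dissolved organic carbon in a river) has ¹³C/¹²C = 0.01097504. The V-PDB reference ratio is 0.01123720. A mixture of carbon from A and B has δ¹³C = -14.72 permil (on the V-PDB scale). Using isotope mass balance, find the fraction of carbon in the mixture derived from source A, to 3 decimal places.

0.624

δ_A = (0.01113016/0.01123720 − 1)×1000 = (0.990474 − 1)×1000 = -9.526 permil
δ_B = (0.01097504/0.01123720 − 1)×1000 = (0.976670 − 1)×1000 = -23.330 permil
f_A = (δ_mix − δ_B)/(δ_A − δ_B) = (-14.72 − (-23.330))/(-9.526 − (-23.330))
f_A = 8.610 / 13.804 = 0.6237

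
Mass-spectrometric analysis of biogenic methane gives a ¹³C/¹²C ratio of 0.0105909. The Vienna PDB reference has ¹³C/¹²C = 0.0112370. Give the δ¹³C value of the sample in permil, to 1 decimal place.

-57.5 permil

δ¹³C = (R_sample / R_standard − 1) × 1000
R_sample / R_standard = 0.0105909 / 0.0112370 = 0.942502
δ¹³C = (0.942502 − 1) × 1000 = -57.50 permil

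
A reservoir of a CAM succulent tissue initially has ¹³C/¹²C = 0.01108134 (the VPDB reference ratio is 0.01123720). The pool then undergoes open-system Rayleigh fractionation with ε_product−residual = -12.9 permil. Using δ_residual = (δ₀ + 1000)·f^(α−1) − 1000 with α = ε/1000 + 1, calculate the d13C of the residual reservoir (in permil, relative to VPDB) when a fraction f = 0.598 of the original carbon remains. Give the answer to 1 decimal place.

δ₀ = (0.01108134/0.01123720 − 1)×1000 = (0.986130 − 1)×1000 = -13.870 permil
α − 1 = ε/1000 = -0.0129
f^(α−1) = 0.598^(-0.0129) = 1.006655
δ_res = (-13.870 + 1000) × 1.006655 − 1000 = 992.692 − 1000 = -7.31 permil

-7.3 permil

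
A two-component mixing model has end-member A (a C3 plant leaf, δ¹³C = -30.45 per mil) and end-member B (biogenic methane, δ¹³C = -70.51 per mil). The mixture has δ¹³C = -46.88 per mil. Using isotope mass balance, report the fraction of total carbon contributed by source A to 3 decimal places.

0.590

δ_mix = f_A·δ_A + (1 − f_A)·δ_B  ⇒  f_A = (δ_mix − δ_B)/(δ_A − δ_B)
f_A = (-46.88 − (-70.51)) / (-30.45 − (-70.51))
f_A = 23.63 / 40.06 = 0.5899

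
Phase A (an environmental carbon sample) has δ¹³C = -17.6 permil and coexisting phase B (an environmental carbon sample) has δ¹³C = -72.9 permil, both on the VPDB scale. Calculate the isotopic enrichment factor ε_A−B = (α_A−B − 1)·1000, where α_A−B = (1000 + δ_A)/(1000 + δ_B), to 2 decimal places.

α_A−B = (1000 + -17.6) / (1000 + -72.9) = 982.4 / 927.1 = 1.059648
ε_A−B = (1.059648 − 1) × 1000 = 59.648 permil
(The approximation ε ≈ δ_A − δ_B would give 55.3 permil.)

59.65 permil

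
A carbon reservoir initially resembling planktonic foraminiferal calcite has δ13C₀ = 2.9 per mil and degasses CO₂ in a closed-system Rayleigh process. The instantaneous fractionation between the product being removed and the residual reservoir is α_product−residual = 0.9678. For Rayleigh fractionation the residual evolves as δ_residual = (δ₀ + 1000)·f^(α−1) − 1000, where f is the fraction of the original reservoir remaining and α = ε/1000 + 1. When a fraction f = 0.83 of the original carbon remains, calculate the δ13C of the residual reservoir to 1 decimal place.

Rayleigh residual: δ_res = (δ₀ + 1000)·f^(α−1) − 1000
α − 1 = -0.03220
f^(α−1) = 0.83^(-0.03220) = 1.006018
δ_res = (2.9 + 1000) × 1.006018 − 1000 = 1008.935 − 1000 = 8.94 per mil

8.9 per mil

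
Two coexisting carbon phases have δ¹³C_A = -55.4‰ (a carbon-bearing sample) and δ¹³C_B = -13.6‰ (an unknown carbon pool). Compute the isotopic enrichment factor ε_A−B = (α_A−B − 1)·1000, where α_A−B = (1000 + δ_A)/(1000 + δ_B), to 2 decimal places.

α_A−B = (1000 + -55.4) / (1000 + -13.6) = 944.6 / 986.4 = 0.957624
ε_A−B = (0.957624 − 1) × 1000 = -42.376‰
(The approximation ε ≈ δ_A − δ_B would give -41.8‰.)

-42.38‰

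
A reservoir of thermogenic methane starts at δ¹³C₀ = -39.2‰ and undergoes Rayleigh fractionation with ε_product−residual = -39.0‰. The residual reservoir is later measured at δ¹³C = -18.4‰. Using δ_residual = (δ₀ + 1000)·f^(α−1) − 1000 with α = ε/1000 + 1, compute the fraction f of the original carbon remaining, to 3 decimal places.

0.577

α − 1 = ε/1000 = -0.0390
(δ_res + 1000)/(δ₀ + 1000) = (-18.4 + 1000)/(-39.2 + 1000) = 981.6/960.8 = 1.021649
f = 1.021649^(1/-0.0390) = exp(ln(1.021649)/-0.0390) = exp(0.02142/-0.0390)
f = exp(-0.5492) = 0.5774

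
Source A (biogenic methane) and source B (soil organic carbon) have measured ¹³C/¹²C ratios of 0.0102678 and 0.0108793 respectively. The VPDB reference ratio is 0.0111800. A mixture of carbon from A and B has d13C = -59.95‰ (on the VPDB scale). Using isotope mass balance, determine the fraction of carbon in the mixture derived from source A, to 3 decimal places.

δ_A = (0.0102678/0.0111800 − 1)×1000 = (0.918408 − 1)×1000 = -81.592‰
δ_B = (0.0108793/0.0111800 − 1)×1000 = (0.973104 − 1)×1000 = -26.896‰
f_A = (δ_mix − δ_B)/(δ_A − δ_B) = (-59.95 − (-26.896))/(-81.592 − (-26.896))
f_A = -33.054 / -54.696 = 0.6043

0.604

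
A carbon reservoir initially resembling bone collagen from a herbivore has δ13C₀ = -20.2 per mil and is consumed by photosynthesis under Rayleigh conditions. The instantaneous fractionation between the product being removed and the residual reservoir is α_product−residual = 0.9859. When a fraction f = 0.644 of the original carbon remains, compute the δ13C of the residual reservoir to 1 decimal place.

-14.1 per mil

Rayleigh residual: δ_res = (δ₀ + 1000)·f^(α−1) − 1000
α − 1 = -0.01410
f^(α−1) = 0.644^(-0.01410) = 1.006224
δ_res = (-20.2 + 1000) × 1.006224 − 1000 = 985.898 − 1000 = -14.10 per mil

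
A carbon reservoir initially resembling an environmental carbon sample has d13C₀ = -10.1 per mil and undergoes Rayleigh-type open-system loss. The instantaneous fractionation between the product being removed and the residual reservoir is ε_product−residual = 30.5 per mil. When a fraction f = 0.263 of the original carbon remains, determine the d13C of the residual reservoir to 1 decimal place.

Rayleigh residual: δ_res = (δ₀ + 1000)·f^(α−1) − 1000
α = ε/1000 + 1 = 1.03050, so α − 1 = 0.03050
f^(α−1) = 0.263^(0.03050) = 0.960083
δ_res = (-10.1 + 1000) × 0.960083 − 1000 = 950.386 − 1000 = -49.61 per mil

-49.6 per mil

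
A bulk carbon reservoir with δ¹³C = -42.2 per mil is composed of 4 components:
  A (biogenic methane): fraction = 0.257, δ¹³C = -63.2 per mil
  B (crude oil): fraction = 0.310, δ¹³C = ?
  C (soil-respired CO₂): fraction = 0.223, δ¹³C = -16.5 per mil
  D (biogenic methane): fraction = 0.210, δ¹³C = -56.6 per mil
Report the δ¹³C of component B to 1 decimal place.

Isotope mass balance: δ_bulk = Σ fᵢ·δᵢ.
-42.2 = 0.257×(-63.2) + 0.310×δ_B + 0.223×(-16.5) + 0.210×(-56.6)
0.310·δ_B = -42.2 − (-31.808) = -10.392
δ_B = -10.392 / 0.310 = -33.52 per mil

-33.5 per mil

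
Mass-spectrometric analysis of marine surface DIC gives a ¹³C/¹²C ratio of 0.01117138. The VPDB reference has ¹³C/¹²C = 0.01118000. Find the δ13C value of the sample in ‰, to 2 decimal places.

δ13C = (R_sample / R_standard − 1) × 1000
R_sample / R_standard = 0.01117138 / 0.01118000 = 0.999229
δ13C = (0.999229 − 1) × 1000 = -0.771‰

-0.77‰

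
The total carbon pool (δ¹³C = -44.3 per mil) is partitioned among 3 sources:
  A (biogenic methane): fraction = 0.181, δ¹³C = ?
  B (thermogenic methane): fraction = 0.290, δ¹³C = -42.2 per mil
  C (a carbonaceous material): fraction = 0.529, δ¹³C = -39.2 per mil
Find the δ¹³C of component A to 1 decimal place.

-62.6 per mil

Isotope mass balance: δ_bulk = Σ fᵢ·δᵢ.
-44.3 = 0.181×δ_A + 0.290×(-42.2) + 0.529×(-39.2)
0.181·δ_A = -44.3 − (-32.975) = -11.325
δ_A = -11.325 / 0.181 = -62.57 per mil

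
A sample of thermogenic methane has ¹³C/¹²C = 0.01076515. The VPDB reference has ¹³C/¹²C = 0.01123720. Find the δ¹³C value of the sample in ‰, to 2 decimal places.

-42.01‰

δ¹³C = (R_sample / R_standard − 1) × 1000
R_sample / R_standard = 0.01076515 / 0.01123720 = 0.957992
δ¹³C = (0.957992 − 1) × 1000 = -42.008‰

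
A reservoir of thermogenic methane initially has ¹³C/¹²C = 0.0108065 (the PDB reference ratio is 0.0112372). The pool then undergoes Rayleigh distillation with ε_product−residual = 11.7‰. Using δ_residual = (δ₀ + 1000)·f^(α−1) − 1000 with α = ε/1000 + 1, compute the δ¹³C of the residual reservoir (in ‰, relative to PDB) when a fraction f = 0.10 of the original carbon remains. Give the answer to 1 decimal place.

-63.9‰

δ₀ = (0.0108065/0.0112372 − 1)×1000 = (0.961672 − 1)×1000 = -38.328‰
α − 1 = ε/1000 = 0.0117
f^(α−1) = 0.10^(0.0117) = 0.973419
δ_res = (-38.328 + 1000) × 0.973419 − 1000 = 936.110 − 1000 = -63.89‰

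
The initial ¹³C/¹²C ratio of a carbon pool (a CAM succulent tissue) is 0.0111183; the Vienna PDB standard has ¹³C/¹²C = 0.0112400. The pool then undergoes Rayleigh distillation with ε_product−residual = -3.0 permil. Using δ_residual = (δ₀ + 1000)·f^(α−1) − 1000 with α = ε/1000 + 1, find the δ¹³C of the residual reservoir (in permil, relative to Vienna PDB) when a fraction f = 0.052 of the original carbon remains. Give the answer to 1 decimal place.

δ₀ = (0.0111183/0.0112400 − 1)×1000 = (0.989173 − 1)×1000 = -10.827 permil
α − 1 = ε/1000 = -0.0030
f^(α−1) = 0.052^(-0.0030) = 1.008909
δ_res = (-10.827 + 1000) × 1.008909 − 1000 = 997.985 − 1000 = -2.01 permil

-2.0 permil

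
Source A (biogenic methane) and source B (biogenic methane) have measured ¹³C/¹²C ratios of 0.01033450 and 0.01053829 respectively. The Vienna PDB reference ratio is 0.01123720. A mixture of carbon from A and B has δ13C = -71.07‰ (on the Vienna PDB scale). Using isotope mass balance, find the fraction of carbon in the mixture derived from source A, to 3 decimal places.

0.489

δ_A = (0.01033450/0.01123720 − 1)×1000 = (0.919669 − 1)×1000 = -80.331‰
δ_B = (0.01053829/0.01123720 − 1)×1000 = (0.937804 − 1)×1000 = -62.196‰
f_A = (δ_mix − δ_B)/(δ_A − δ_B) = (-71.07 − (-62.196))/(-80.331 − (-62.196))
f_A = -8.874 / -18.135 = 0.4893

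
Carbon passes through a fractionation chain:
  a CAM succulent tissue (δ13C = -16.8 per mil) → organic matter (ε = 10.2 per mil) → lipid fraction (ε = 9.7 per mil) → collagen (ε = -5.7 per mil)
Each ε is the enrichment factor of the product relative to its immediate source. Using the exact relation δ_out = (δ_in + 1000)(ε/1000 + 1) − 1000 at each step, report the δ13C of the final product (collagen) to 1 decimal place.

-2.9 per mil

step 1: δ = (-16.80 + 1000)·(10.2/1000 + 1) − 1000 = -6.77 per mil
step 2: δ = (-6.77 + 1000)·(9.7/1000 + 1) − 1000 = 2.86 per mil
step 3: δ = (2.86 + 1000)·(-5.7/1000 + 1) − 1000 = -2.85 per mil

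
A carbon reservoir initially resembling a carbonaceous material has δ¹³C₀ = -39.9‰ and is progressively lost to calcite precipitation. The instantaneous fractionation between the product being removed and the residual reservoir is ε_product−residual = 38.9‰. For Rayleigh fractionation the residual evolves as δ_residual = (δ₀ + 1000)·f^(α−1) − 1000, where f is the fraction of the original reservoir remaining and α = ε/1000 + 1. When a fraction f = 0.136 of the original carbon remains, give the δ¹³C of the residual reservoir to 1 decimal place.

-111.6‰

Rayleigh residual: δ_res = (δ₀ + 1000)·f^(α−1) − 1000
α = ε/1000 + 1 = 1.03890, so α − 1 = 0.03890
f^(α−1) = 0.136^(0.03890) = 0.925326
δ_res = (-39.9 + 1000) × 0.925326 − 1000 = 888.405 − 1000 = -111.59‰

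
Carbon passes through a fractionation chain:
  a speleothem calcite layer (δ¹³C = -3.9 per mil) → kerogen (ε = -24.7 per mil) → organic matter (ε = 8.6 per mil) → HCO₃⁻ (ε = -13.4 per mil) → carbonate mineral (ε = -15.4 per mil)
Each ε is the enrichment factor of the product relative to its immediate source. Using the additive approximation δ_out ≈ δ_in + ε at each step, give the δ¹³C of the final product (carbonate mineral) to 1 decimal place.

-48.8 per mil

step 1: δ ≈ -3.9 + (-24.7) = -28.6 per mil
step 2: δ ≈ -28.6 + (8.6) = -20.0 per mil
step 3: δ ≈ -20.0 + (-13.4) = -33.4 per mil
step 4: δ ≈ -33.4 + (-15.4) = -48.8 per mil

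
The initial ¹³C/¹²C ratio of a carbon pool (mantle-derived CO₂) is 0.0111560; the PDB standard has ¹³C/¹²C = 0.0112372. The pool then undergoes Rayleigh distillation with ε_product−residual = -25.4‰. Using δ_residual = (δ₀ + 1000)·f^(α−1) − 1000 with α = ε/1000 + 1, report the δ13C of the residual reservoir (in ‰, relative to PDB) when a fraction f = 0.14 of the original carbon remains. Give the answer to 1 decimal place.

δ₀ = (0.0111560/0.0112372 − 1)×1000 = (0.992774 − 1)×1000 = -7.226‰
α − 1 = ε/1000 = -0.0254
f^(α−1) = 0.14^(-0.0254) = 1.051207
δ_res = (-7.226 + 1000) × 1.051207 − 1000 = 1043.611 − 1000 = 43.61‰

43.6‰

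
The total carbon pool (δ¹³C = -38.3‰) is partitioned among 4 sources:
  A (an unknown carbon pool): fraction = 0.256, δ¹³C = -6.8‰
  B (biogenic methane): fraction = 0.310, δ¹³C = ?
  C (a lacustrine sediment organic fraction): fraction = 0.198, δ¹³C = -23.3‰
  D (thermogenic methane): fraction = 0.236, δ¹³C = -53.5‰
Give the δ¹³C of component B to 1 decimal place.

-62.3‰

Isotope mass balance: δ_bulk = Σ fᵢ·δᵢ.
-38.3 = 0.256×(-6.8) + 0.310×δ_B + 0.198×(-23.3) + 0.236×(-53.5)
0.310·δ_B = -38.3 − (-18.980) = -19.320
δ_B = -19.320 / 0.310 = -62.32‰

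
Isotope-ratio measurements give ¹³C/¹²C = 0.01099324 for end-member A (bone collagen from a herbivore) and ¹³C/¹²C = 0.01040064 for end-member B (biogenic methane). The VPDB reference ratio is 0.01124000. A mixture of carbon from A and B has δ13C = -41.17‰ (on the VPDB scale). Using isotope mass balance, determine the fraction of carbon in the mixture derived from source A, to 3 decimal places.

δ_A = (0.01099324/0.01124000 − 1)×1000 = (0.978046 − 1)×1000 = -21.954‰
δ_B = (0.01040064/0.01124000 − 1)×1000 = (0.925324 − 1)×1000 = -74.676‰
f_A = (δ_mix − δ_B)/(δ_A − δ_B) = (-41.17 − (-74.676))/(-21.954 − (-74.676))
f_A = 33.506 / 52.722 = 0.6355

0.636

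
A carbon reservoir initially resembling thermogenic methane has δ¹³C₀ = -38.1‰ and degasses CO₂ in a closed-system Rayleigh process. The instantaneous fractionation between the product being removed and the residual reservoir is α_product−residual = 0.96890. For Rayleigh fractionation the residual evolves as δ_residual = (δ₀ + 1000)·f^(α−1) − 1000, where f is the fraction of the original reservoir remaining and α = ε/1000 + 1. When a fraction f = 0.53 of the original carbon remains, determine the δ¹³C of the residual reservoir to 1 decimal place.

Rayleigh residual: δ_res = (δ₀ + 1000)·f^(α−1) − 1000
α − 1 = -0.03110
f^(α−1) = 0.53^(-0.03110) = 1.019941
δ_res = (-38.1 + 1000) × 1.019941 − 1000 = 981.081 − 1000 = -18.92‰

-18.9‰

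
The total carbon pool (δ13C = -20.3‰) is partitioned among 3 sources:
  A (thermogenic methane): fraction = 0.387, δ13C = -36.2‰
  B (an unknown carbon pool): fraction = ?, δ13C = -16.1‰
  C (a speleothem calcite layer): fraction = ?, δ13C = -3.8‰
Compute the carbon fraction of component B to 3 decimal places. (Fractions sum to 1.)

0.322

Let f_B and f_C be the unknown fractions; fractions sum to 1 so f_B + f_C = 0.613.
Mass balance: Σ fᵢ·δᵢ = δ_bulk ⇒ f_B·(-16.1) + f_C·(-3.8) = -20.3 − (-14.009) = -6.291
Substitute f_C = 0.613 − f_B:
f_B·(-16.1 − -3.8) = -6.291 − 0.613×(-3.8) = -3.961
f_B = -3.961 / -12.3 = 0.3220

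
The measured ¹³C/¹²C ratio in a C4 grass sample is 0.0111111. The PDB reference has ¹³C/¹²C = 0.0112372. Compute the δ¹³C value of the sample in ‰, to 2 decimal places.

-11.22‰

δ¹³C = (R_sample / R_standard − 1) × 1000
R_sample / R_standard = 0.0111111 / 0.0112372 = 0.988778
δ¹³C = (0.988778 − 1) × 1000 = -11.222‰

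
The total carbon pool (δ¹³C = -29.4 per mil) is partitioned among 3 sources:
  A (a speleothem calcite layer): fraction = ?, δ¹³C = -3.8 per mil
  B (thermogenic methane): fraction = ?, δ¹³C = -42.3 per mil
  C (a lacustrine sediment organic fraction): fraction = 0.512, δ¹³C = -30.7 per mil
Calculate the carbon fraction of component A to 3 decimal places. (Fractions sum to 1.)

Let f_A and f_B be the unknown fractions; fractions sum to 1 so f_A + f_B = 0.488.
Mass balance: Σ fᵢ·δᵢ = δ_bulk ⇒ f_A·(-3.8) + f_B·(-42.3) = -29.4 − (-15.718) = -13.682
Substitute f_B = 0.488 − f_A:
f_A·(-3.8 − -42.3) = -13.682 − 0.488×(-42.3) = 6.961
f_A = 6.961 / 38.5 = 0.1808

0.181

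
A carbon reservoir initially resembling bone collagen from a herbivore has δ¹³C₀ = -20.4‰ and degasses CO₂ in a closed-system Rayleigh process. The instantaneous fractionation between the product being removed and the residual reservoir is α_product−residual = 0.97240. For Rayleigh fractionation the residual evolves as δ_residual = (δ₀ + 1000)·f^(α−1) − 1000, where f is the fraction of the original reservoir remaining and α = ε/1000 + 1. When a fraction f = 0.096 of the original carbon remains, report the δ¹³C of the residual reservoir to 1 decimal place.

45.1‰

Rayleigh residual: δ_res = (δ₀ + 1000)·f^(α−1) − 1000
α − 1 = -0.02760
f^(α−1) = 0.096^(-0.02760) = 1.066815
δ_res = (-20.4 + 1000) × 1.066815 − 1000 = 1045.052 − 1000 = 45.05‰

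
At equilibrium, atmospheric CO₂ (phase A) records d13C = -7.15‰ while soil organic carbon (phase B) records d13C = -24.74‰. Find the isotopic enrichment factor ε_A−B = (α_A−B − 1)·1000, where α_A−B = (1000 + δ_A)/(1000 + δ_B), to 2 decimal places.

α_A−B = (1000 + -7.15) / (1000 + -24.74) = 992.85 / 975.26 = 1.018036
ε_A−B = (1.018036 − 1) × 1000 = 18.036‰
(The approximation ε ≈ δ_A − δ_B would give 17.59‰.)

18.04‰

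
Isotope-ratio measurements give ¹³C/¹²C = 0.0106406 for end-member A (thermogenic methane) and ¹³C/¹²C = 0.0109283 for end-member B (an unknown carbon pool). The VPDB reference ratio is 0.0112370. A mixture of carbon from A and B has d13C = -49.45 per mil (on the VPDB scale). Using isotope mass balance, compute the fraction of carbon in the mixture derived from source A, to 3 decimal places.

0.858

δ_A = (0.0106406/0.0112370 − 1)×1000 = (0.946925 − 1)×1000 = -53.075 per mil
δ_B = (0.0109283/0.0112370 − 1)×1000 = (0.972528 − 1)×1000 = -27.472 per mil
f_A = (δ_mix − δ_B)/(δ_A − δ_B) = (-49.45 − (-27.472))/(-53.075 − (-27.472))
f_A = -21.978 / -25.603 = 0.8584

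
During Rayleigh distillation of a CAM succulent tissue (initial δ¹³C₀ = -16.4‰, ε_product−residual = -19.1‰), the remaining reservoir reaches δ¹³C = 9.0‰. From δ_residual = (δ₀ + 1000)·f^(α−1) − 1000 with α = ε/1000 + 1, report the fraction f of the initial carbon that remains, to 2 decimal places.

α − 1 = ε/1000 = -0.0191
(δ_res + 1000)/(δ₀ + 1000) = (9.0 + 1000)/(-16.4 + 1000) = 1009.0/983.6 = 1.025824
f = 1.025824^(1/-0.0191) = exp(ln(1.025824)/-0.0191) = exp(0.02550/-0.0191)
f = exp(-1.3349) = 0.2632

0.26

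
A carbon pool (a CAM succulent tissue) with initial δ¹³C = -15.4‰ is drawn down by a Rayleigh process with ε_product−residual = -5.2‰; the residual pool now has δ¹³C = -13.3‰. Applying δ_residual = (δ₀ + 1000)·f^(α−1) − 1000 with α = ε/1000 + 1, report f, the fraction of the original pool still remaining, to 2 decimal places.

0.66

α − 1 = ε/1000 = -0.0052
(δ_res + 1000)/(δ₀ + 1000) = (-13.3 + 1000)/(-15.4 + 1000) = 986.7/984.6 = 1.002133
f = 1.002133^(1/-0.0052) = exp(ln(1.002133)/-0.0052) = exp(0.00213/-0.0052)
f = exp(-0.4097) = 0.6638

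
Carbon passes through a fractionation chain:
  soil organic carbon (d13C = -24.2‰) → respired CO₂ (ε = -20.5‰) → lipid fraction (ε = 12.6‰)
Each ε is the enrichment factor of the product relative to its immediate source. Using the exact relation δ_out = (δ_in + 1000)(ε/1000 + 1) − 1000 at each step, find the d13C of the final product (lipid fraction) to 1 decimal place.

step 1: δ = (-24.20 + 1000)·(-20.5/1000 + 1) − 1000 = -44.20‰
step 2: δ = (-44.20 + 1000)·(12.6/1000 + 1) − 1000 = -32.16‰

-32.2‰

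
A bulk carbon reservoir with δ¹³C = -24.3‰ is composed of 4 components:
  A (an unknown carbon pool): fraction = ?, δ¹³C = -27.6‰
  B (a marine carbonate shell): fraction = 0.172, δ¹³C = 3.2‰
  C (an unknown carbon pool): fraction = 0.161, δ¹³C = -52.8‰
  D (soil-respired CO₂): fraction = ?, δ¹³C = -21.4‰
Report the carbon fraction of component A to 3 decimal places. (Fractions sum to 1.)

Let f_A and f_D be the unknown fractions; fractions sum to 1 so f_A + f_D = 0.667.
Mass balance: Σ fᵢ·δᵢ = δ_bulk ⇒ f_A·(-27.6) + f_D·(-21.4) = -24.3 − (-7.950) = -16.350
Substitute f_D = 0.667 − f_A:
f_A·(-27.6 − -21.4) = -16.350 − 0.667×(-21.4) = -2.076
f_A = -2.076 / -6.2 = 0.3348

0.335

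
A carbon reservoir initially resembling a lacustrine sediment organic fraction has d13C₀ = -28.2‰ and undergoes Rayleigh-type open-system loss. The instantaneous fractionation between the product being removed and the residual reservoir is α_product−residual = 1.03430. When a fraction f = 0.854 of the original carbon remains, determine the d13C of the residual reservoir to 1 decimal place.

Rayleigh residual: δ_res = (δ₀ + 1000)·f^(α−1) − 1000
α − 1 = 0.03430
f^(α−1) = 0.854^(0.03430) = 0.994601
δ_res = (-28.2 + 1000) × 0.994601 − 1000 = 966.554 − 1000 = -33.45‰

-33.4‰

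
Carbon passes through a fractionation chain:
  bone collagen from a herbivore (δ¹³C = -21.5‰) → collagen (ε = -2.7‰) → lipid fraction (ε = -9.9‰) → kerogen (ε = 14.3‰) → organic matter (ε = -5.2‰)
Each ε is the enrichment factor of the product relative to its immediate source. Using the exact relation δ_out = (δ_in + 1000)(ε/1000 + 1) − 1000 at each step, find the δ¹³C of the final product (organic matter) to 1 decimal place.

-25.1‰

step 1: δ = (-21.50 + 1000)·(-2.7/1000 + 1) − 1000 = -24.14‰
step 2: δ = (-24.14 + 1000)·(-9.9/1000 + 1) − 1000 = -33.80‰
step 3: δ = (-33.80 + 1000)·(14.3/1000 + 1) − 1000 = -19.99‰
step 4: δ = (-19.99 + 1000)·(-5.2/1000 + 1) − 1000 = -25.08‰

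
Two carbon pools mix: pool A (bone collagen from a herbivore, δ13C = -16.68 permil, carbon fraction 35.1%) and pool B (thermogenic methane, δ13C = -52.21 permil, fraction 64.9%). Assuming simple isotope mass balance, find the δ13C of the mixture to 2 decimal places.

-39.74 permil

δ_mix = f_A·δ_A + f_B·δ_B
δ_mix = 0.351 × (-16.68) + 0.649 × (-52.21)
δ_mix = -5.855 + -33.884 = -39.739 permil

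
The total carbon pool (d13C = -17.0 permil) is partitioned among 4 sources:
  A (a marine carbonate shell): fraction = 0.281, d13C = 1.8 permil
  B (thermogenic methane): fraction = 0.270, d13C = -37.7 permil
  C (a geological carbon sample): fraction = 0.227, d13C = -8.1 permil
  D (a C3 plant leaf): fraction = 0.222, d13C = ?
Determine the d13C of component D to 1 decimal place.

-24.7 permil

Isotope mass balance: δ_bulk = Σ fᵢ·δᵢ.
-17.0 = 0.281×(1.8) + 0.270×(-37.7) + 0.227×(-8.1) + 0.222×δ_D
0.222·δ_D = -17.0 − (-11.512) = -5.488
δ_D = -5.488 / 0.222 = -24.72 permil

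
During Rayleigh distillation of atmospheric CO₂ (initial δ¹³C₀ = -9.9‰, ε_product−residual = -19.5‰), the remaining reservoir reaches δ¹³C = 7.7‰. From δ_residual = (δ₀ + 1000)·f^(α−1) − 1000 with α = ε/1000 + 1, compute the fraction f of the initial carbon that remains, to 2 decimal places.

α − 1 = ε/1000 = -0.0195
(δ_res + 1000)/(δ₀ + 1000) = (7.7 + 1000)/(-9.9 + 1000) = 1007.7/990.1 = 1.017776
f = 1.017776^(1/-0.0195) = exp(ln(1.017776)/-0.0195) = exp(0.01762/-0.0195)
f = exp(-0.9036) = 0.4051

0.41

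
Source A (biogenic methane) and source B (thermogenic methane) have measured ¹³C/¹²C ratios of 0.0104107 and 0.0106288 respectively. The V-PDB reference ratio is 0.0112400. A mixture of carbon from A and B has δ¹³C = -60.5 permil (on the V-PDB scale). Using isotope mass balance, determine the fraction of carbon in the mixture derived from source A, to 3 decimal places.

0.316

δ_A = (0.0104107/0.0112400 − 1)×1000 = (0.926219 − 1)×1000 = -73.781 permil
δ_B = (0.0106288/0.0112400 − 1)×1000 = (0.945623 − 1)×1000 = -54.377 permil
f_A = (δ_mix − δ_B)/(δ_A − δ_B) = (-60.5 − (-54.377))/(-73.781 − (-54.377))
f_A = -6.123 / -19.404 = 0.3155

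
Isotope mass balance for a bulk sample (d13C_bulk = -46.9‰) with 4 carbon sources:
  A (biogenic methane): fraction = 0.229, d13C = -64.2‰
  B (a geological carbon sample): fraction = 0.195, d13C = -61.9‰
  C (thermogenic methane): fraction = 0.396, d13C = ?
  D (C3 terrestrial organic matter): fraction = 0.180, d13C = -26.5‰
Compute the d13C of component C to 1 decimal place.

-38.8‰

Isotope mass balance: δ_bulk = Σ fᵢ·δᵢ.
-46.9 = 0.229×(-64.2) + 0.195×(-61.9) + 0.396×δ_C + 0.180×(-26.5)
0.396·δ_C = -46.9 − (-31.542) = -15.358
δ_C = -15.358 / 0.396 = -38.78‰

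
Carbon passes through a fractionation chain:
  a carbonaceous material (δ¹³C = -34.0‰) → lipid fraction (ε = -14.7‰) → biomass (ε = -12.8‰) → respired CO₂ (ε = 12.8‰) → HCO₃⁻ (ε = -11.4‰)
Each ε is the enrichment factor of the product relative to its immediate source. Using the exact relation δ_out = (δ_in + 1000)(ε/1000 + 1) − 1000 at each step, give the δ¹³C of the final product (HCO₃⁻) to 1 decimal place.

-59.2‰

step 1: δ = (-34.00 + 1000)·(-14.7/1000 + 1) − 1000 = -48.20‰
step 2: δ = (-48.20 + 1000)·(-12.8/1000 + 1) − 1000 = -60.38‰
step 3: δ = (-60.38 + 1000)·(12.8/1000 + 1) − 1000 = -48.36‰
step 4: δ = (-48.36 + 1000)·(-11.4/1000 + 1) − 1000 = -59.20‰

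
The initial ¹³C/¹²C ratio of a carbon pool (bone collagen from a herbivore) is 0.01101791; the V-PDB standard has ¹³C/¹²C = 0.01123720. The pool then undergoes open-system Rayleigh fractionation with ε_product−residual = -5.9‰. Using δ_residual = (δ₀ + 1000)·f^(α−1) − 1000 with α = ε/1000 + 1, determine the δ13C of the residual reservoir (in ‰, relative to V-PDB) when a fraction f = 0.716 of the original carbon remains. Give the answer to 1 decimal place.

δ₀ = (0.01101791/0.01123720 − 1)×1000 = (0.980485 − 1)×1000 = -19.515‰
α − 1 = ε/1000 = -0.0059
f^(α−1) = 0.716^(-0.0059) = 1.001973
δ_res = (-19.515 + 1000) × 1.001973 − 1000 = 982.420 − 1000 = -17.58‰

-17.6‰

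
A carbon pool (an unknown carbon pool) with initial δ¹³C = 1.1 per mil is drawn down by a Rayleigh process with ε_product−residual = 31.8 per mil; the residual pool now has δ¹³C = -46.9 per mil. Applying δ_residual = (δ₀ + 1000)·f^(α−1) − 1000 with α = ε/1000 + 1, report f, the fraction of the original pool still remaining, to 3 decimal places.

α − 1 = ε/1000 = 0.0318
(δ_res + 1000)/(δ₀ + 1000) = (-46.9 + 1000)/(1.1 + 1000) = 953.1/1001.1 = 0.952053
f = 0.952053^(1/0.0318) = exp(ln(0.952053)/0.0318) = exp(-0.04913/0.0318)
f = exp(-1.5451) = 0.2133

0.213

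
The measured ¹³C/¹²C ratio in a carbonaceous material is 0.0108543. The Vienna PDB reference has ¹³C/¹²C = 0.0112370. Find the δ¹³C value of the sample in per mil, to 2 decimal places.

δ¹³C = (R_sample / R_standard − 1) × 1000
R_sample / R_standard = 0.0108543 / 0.0112370 = 0.965943
δ¹³C = (0.965943 − 1) × 1000 = -34.057 per mil

-34.06 per mil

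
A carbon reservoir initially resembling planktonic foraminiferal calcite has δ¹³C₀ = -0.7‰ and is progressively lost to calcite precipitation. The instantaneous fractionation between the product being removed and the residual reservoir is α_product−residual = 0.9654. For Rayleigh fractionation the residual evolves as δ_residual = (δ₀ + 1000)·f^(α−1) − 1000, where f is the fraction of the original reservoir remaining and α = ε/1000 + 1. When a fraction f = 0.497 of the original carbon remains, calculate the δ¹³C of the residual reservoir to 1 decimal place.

Rayleigh residual: δ_res = (δ₀ + 1000)·f^(α−1) − 1000
α − 1 = -0.03460
f^(α−1) = 0.497^(-0.03460) = 1.024486
δ_res = (-0.7 + 1000) × 1.024486 − 1000 = 1023.769 − 1000 = 23.77‰

23.8‰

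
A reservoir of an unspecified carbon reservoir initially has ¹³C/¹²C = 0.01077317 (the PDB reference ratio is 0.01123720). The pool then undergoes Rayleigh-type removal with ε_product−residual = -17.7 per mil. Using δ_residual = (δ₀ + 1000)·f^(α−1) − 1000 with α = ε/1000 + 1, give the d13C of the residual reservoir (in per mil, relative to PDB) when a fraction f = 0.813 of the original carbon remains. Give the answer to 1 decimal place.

-37.8 per mil

δ₀ = (0.01077317/0.01123720 − 1)×1000 = (0.958706 − 1)×1000 = -41.294 per mil
α − 1 = ε/1000 = -0.0177
f^(α−1) = 0.813^(-0.0177) = 1.003671
δ_res = (-41.294 + 1000) × 1.003671 − 1000 = 962.225 − 1000 = -37.77 per mil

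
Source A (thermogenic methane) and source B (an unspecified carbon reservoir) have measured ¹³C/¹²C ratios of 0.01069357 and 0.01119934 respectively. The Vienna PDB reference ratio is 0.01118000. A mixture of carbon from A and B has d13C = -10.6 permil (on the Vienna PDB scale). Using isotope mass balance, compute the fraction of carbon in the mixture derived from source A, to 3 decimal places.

0.273

δ_A = (0.01069357/0.01118000 − 1)×1000 = (0.956491 − 1)×1000 = -43.509 permil
δ_B = (0.01119934/0.01118000 − 1)×1000 = (1.001730 − 1)×1000 = 1.730 permil
f_A = (δ_mix − δ_B)/(δ_A − δ_B) = (-10.6 − (1.730))/(-43.509 − (1.730))
f_A = -12.330 / -45.239 = 0.2726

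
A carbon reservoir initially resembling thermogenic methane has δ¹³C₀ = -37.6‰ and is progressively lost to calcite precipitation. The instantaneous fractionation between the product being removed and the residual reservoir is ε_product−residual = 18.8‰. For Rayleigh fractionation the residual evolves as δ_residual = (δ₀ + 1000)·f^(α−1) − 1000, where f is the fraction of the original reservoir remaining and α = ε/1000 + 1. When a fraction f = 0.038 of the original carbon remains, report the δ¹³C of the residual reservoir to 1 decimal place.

Rayleigh residual: δ_res = (δ₀ + 1000)·f^(α−1) − 1000
α = ε/1000 + 1 = 1.01880, so α − 1 = 0.01880
f^(α−1) = 0.038^(0.01880) = 0.940373
δ_res = (-37.6 + 1000) × 0.940373 − 1000 = 905.015 − 1000 = -94.99‰

-95.0‰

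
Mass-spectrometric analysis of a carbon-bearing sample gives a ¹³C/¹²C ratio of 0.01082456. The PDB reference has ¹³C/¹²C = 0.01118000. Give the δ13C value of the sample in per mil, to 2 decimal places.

δ13C = (R_sample / R_standard − 1) × 1000
R_sample / R_standard = 0.01082456 / 0.01118000 = 0.968208
δ13C = (0.968208 − 1) × 1000 = -31.792 per mil

-31.79 per mil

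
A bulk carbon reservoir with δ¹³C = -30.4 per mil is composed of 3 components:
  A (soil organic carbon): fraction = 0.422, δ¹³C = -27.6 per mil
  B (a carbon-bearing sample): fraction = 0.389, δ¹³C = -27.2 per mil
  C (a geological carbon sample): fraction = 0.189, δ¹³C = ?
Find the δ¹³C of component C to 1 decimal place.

-43.2 per mil

Isotope mass balance: δ_bulk = Σ fᵢ·δᵢ.
-30.4 = 0.422×(-27.6) + 0.389×(-27.2) + 0.189×δ_C
0.189·δ_C = -30.4 − (-22.228) = -8.172
δ_C = -8.172 / 0.189 = -43.24 per mil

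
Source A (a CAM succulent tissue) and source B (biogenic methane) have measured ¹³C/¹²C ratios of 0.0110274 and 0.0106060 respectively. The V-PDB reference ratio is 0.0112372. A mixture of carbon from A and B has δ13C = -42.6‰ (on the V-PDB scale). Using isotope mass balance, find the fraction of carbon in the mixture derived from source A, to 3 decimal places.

δ_A = (0.0110274/0.0112372 − 1)×1000 = (0.981330 − 1)×1000 = -18.670‰
δ_B = (0.0106060/0.0112372 − 1)×1000 = (0.943829 − 1)×1000 = -56.171‰
f_A = (δ_mix − δ_B)/(δ_A − δ_B) = (-42.6 − (-56.171))/(-18.670 − (-56.171))
f_A = 13.571 / 37.500 = 0.3619

0.362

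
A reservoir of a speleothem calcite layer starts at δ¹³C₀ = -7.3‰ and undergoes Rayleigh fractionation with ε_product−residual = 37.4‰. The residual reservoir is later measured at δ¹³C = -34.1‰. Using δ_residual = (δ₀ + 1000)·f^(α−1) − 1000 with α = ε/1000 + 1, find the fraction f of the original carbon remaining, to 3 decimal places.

0.481

α − 1 = ε/1000 = 0.0374
(δ_res + 1000)/(δ₀ + 1000) = (-34.1 + 1000)/(-7.3 + 1000) = 965.9/992.7 = 0.973003
f = 0.973003^(1/0.0374) = exp(ln(0.973003)/0.0374) = exp(-0.02737/0.0374)
f = exp(-0.7318) = 0.4811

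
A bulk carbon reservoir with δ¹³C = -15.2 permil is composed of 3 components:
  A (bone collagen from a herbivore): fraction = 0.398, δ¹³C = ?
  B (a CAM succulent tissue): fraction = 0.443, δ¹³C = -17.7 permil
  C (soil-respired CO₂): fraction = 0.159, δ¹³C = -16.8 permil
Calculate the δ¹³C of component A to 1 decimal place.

Isotope mass balance: δ_bulk = Σ fᵢ·δᵢ.
-15.2 = 0.398×δ_A + 0.443×(-17.7) + 0.159×(-16.8)
0.398·δ_A = -15.2 − (-10.512) = -4.688
δ_A = -4.688 / 0.398 = -11.78 permil

-11.8 permil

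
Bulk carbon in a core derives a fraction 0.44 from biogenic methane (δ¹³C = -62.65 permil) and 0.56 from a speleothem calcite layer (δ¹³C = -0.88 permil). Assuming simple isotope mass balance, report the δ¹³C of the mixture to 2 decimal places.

-28.06 permil

δ_mix = f_A·δ_A + f_B·δ_B
δ_mix = 0.44 × (-62.65) + 0.56 × (-0.88)
δ_mix = -27.566 + -0.493 = -28.059 permil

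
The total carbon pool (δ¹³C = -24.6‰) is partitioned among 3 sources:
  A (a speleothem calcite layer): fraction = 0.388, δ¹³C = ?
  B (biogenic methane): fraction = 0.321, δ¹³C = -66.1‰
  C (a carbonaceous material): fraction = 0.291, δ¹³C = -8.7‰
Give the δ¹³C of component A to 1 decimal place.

Isotope mass balance: δ_bulk = Σ fᵢ·δᵢ.
-24.6 = 0.388×δ_A + 0.321×(-66.1) + 0.291×(-8.7)
0.388·δ_A = -24.6 − (-23.750) = -0.850
δ_A = -0.850 / 0.388 = -2.19‰

-2.2‰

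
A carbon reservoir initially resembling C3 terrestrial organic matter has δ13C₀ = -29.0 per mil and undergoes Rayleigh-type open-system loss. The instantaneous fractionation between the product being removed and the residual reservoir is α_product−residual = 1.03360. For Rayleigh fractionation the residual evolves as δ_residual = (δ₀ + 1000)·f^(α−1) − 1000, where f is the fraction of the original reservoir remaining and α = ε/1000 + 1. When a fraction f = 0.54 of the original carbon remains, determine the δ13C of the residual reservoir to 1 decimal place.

Rayleigh residual: δ_res = (δ₀ + 1000)·f^(α−1) − 1000
α − 1 = 0.03360
f^(α−1) = 0.54^(0.03360) = 0.979509
δ_res = (-29.0 + 1000) × 0.979509 − 1000 = 951.103 − 1000 = -48.90 per mil

-48.9 per mil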